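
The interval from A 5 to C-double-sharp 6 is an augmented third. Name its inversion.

Interval numbers invert to sum to nine: 3 + 6 = 9, so a third inverts to a sixth.
The quality also flips — augmented becomes diminished — giving a diminished sixth.

d6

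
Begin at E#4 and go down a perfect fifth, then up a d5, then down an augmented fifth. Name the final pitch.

A perfect fifth down from E#4 is A#3.
A diminished fifth up from A#3 is E4.
E4 down an augmented fifth → Ab3 (8 semitones).

Ab3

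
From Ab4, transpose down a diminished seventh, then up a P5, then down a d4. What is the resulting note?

A diminished seventh down from Ab4 is B3.
B3 up a perfect fifth → F#4 (7 semitones).
Down a diminished fourth from F#4: C##4 (4 semitones down).

C##4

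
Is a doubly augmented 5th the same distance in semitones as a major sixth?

Yes

A doubly augmented fifth = 9 semitones = a major sixth; enharmonically equal.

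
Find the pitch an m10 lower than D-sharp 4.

Counting three letter names plus an octave down from D lands on B.
A minor tenth spans 15 semitones, so from D#4 the target pitch is B#2.

B-sharp 2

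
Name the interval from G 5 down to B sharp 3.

diminished thirteenth

Descending from G5 to B#3 is the same interval as ascending B#3 to G5.
B to G spans six letter names (B-C-D-E-F-G), plus an octave — that makes it a thirteenth of some quality.
A major thirteenth would be 21 semitones; B#3 to G5 is 19, two semitones narrower, so the interval is diminished.
(Equivalently, a compound diminished sixth: a diminished sixth plus an octave.)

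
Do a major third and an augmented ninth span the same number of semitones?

No

4 semitones (major third) vs 15 semitones (augmented ninth): not equal.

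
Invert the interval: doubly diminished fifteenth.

First reduce the compound doubly diminished fifteenth to its simple form, a doubly diminished octave.
Interval numbers invert to sum to nine: 8 + 1 = 9, so an octave inverts to a unison.
Quality inverts too: doubly diminished becomes doubly augmented. That makes the inversion a doubly augmented unison.

doubly augmented 1st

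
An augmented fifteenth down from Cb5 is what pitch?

Cbb3

For a fifteenth the letter name doesn't change: still C, two octaves down.
Moving 25 semitones down from Cb5 (the size of an augmented fifteenth) reaches Cbb3.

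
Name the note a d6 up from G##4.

E5

The sixth takes the letter from G up to E.
A diminished sixth is 7 semitones; 7 semitones up from G##4 gives E5.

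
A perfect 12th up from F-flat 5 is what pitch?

C-flat 7

Five letters up from F (plus an octave) reaches C.
A perfect twelfth is 19 semitones; 19 semitones up from Fb5 gives Cb7.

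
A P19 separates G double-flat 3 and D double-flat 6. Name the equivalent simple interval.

perfect fifth

Subtracting seven from the interval number removes an octave: 19 − 14 = 5.
Quality carries through unchanged, so the simple form is a perfect fifth.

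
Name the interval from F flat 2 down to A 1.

Descending from Fb2 to A1 is the same interval as ascending A1 to Fb2.
A to F spans six letter names (A-B-C-D-E-F) — that makes it a sixth of some quality.
A major sixth would be 9 semitones; A1 to Fb2 is 7, two semitones narrower, so the interval is diminished.

diminished sixth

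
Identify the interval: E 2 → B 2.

E to B spans five letter names (E-F-G-A-B) — that makes it a fifth of some quality.
E2 to B2 is 7 semitones, matching the perfect fifth exactly, so the quality is perfect.

P5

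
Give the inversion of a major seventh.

The rule of nine gives the new number: 9 − 7 = 2, so a seventh becomes a second.
The quality also flips — major becomes minor — giving a minor second.

m2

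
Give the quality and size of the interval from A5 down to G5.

major 2nd

Descending from A5 to G5 is the same interval as ascending G5 to A5.
G to A spans two letter names (G-A), so the interval is some kind of second.
The major second spans 2 semitones, and G5 to A5 is exactly 2 semitones — so this is a major second.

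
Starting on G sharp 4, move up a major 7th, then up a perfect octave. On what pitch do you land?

F double-sharp 6

Up a major seventh from G#4: F##5 (11 semitones up).
F##5 up a perfect octave → F##6 (12 semitones).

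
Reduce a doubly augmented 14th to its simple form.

Each octave removed subtracts seven from the number: 14 − 7 = 7.
That makes a doubly augmented fourteenth a compound doubly augmented seventh — an octave plus a doubly augmented seventh.

doubly augmented seventh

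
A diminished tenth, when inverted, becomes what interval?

First reduce the compound diminished tenth to its simple form, a diminished third.
Interval numbers invert to sum to nine: 3 + 6 = 9, so a third inverts to a sixth.
Quality inverts too: diminished becomes augmented. That makes the inversion an augmented sixth.

A6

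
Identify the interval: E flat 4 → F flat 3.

Descending from Eb4 to Fb3 is the same interval as ascending Fb3 to Eb4.
F to E spans seven letter names (F-G-A-B-C-D-E): a seventh.
The major seventh spans 11 semitones, and Fb3 to Eb4 is exactly 11 semitones — so this is a major seventh.

major seventh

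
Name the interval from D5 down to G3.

Descending from D5 to G3 is the same interval as ascending G3 to D5.
G to D spans five letter names (G-A-B-C-D), plus an octave — that makes it a twelfth of some quality.
G3 to D5 is 19 semitones, matching the perfect twelfth exactly, so the quality is perfect.
(Equivalently, a compound perfect fifth: a perfect fifth plus an octave.)

P12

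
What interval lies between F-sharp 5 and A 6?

F to A spans three letter names (F-G-A), plus an octave — that makes it a tenth of some quality.
F#5 to A6 is 15 semitones, a half step short of the major tenth (16), so this is minor.
(Equivalently, a compound minor third: a minor third plus an octave.)

minor 10th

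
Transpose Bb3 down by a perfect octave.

Bb2

An octave keeps the letter name B, an octave down from B.
A perfect octave is 12 semitones; 12 semitones down from Bb3 gives Bb2.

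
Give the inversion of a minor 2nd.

major 7th

The rule of nine gives the new number: 9 − 2 = 7, so a second becomes a seventh.
Quality inverts too: minor becomes major. That makes the inversion a major seventh.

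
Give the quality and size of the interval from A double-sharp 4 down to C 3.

Descending from A##4 to C3 is the same interval as ascending C3 to A##4.
C to A spans six letter names (C-D-E-F-G-A), plus an octave — that makes it a thirteenth of some quality.
C3 to A##4 spans 23 semitones — two semitones wider than the major thirteenth (21) — giving a doubly augmented thirteenth.
(Equivalently, a compound doubly augmented sixth: a doubly augmented sixth plus an octave.)

doubly augmented 13th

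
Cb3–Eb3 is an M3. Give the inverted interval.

Interval numbers invert to sum to nine: 3 + 6 = 9, so a third inverts to a sixth.
And major becomes minor under inversion, so we get a minor sixth.

m6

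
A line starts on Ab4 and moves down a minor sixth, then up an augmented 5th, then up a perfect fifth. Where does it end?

D#5

Down a minor sixth from Ab4: C4 (8 semitones down).
An augmented fifth up from C4 is G#4.
A perfect fifth up from G#4 is D#5.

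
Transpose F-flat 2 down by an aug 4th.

C-double-flat 2

The fourth takes the letter from F down to C.
An augmented fourth is 6 semitones; 6 semitones down from Fb2 gives Cbb2.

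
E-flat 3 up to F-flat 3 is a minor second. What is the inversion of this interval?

The rule of nine gives the new number: 9 − 2 = 7, so a second becomes a seventh.
The quality also flips — minor becomes major — giving a major seventh.

major 7th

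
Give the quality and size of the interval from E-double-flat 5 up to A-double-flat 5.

E to A spans four letter names (E-F-G-A): a fourth.
The perfect fourth spans 5 semitones, and Ebb5 to Abb5 is exactly 5 semitones — so this is a perfect fourth.

P4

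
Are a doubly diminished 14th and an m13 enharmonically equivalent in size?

Yes

A doubly diminished fourteenth spans 20 semitones, and a minor thirteenth also spans 20 semitones — they're enharmonic.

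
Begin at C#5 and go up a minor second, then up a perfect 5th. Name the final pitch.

Up a minor second from C#5: D5 (1 semitone up).
Up a perfect fifth from D5: A5 (7 semitones up).

A5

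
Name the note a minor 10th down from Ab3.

Three letters down from A (plus an octave) reaches F.
A minor tenth is 15 semitones; 15 semitones down from Ab3 gives F2.

F2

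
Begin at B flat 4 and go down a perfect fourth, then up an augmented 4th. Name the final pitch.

B 4

Down a perfect fourth from Bb4: F4 (5 semitones down).
An augmented fourth up from F4 is B4.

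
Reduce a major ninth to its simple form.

M2

Each octave removed subtracts seven from the number: 9 − 7 = 2.
Quality carries through unchanged, so the simple form is a major second.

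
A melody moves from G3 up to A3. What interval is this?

G to A spans two letter names (G-A), so the interval is some kind of second.
The major second spans 2 semitones, and G3 to A3 is exactly 2 semitones — so this is a major second.

M2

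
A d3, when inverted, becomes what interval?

Inverted interval numbers add to nine, so a third pairs with a sixth (3 + 6 = 9).
Quality inverts too: diminished becomes augmented. That makes the inversion an augmented sixth.

augmented sixth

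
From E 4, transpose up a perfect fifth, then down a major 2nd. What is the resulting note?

A 4

Up a perfect fifth from E4: B4 (7 semitones up).
A major second down from B4 is A4.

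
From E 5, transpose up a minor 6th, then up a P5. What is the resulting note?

E5 up a minor sixth → C6 (8 semitones).
C6 up a perfect fifth → G6 (7 semitones).

G 6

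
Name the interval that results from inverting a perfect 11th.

First reduce the compound perfect eleventh to its simple form, a perfect fourth.
The rule of nine gives the new number: 9 − 4 = 5, so a fourth becomes a fifth.
And perfect stays perfect under inversion, so we get a perfect fifth.

perfect fifth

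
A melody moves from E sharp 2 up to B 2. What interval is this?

diminished fifth

E to B spans five letter names (E-F-G-A-B) — that makes it a fifth of some quality.
The perfect fifth is 7 semitones; here we have 6, one semitone narrower: diminished.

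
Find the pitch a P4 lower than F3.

The fourth takes the letter from F down to C.
A perfect fourth is 5 semitones; 5 semitones down from F3 gives C3.

C3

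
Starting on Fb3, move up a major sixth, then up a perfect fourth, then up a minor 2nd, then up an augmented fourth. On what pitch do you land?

Up a major sixth from Fb3: Db4 (9 semitones up).
Db4 up a perfect fourth → Gb4 (5 semitones).
A minor second up from Gb4 is Abb4.
Up an augmented fourth from Abb4: Db5 (6 semitones up).

Db5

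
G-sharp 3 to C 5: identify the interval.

G to C spans four letter names (G-A-B-C), plus an octave, so the interval is some kind of eleventh.
G#3 to C5 spans 16 semitones — one semitone narrower than the perfect eleventh (17) — giving a diminished eleventh.
(Equivalently, a compound diminished fourth: a diminished fourth plus an octave.)

diminished 11th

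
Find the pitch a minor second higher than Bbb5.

Cbb6

Counting two letter names up from B lands on C.
A minor second is 1 semitone; 1 semitone up from Bbb5 gives Cbb6.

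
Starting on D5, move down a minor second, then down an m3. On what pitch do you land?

A#4

A minor second down from D5 is C#5.
C#5 down a minor third → A#4 (3 semitones).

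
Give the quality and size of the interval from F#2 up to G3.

F to G spans two letter names (F-G), plus an octave: a ninth.
A major ninth would be 14 semitones, but F#2 to G3 is 13 — one semitone narrower, making it a minor ninth.
(Equivalently, a compound minor second: a minor second plus an octave.)

minor ninth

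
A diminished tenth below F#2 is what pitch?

Three letters down from F (plus an octave) reaches D.
Moving 14 semitones down from F#2 (the size of a diminished tenth) reaches D##1.

D##1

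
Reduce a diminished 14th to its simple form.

Take out an octave (7 from the number): 14 − 7 = 7.
That makes a diminished fourteenth a compound diminished seventh — an octave plus a diminished seventh.

d7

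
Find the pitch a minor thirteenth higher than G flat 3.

E double-flat 5

Six letters up from G (plus an octave) reaches E.
A minor thirteenth is 20 semitones; 20 semitones up from Gb3 gives Ebb5.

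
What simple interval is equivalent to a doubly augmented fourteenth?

Take out an octave (7 from the number): 14 − 7 = 7.
So a doubly augmented fourteenth is an octave plus a doubly augmented seventh. The quality is unchanged.

doubly augmented seventh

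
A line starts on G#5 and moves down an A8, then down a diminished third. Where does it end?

G#5 down an augmented octave → G4 (13 semitones).
G4 down a diminished third → E#4 (2 semitones).

E#4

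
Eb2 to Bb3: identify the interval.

P12

E to B spans five letter names (E-F-G-A-B), plus an octave, so the interval is some kind of twelfth.
Eb2 to Bb3 is 19 semitones, matching the perfect twelfth exactly, so the quality is perfect.
(Equivalently, a compound perfect fifth: a perfect fifth plus an octave.)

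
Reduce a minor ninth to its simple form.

minor second

Subtracting seven from the interval number removes an octave: 9 − 7 = 2.
So a minor ninth is an octave plus a minor second. The quality is unchanged.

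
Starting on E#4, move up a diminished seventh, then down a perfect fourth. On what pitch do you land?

A4

A diminished seventh up from E#4 is D5.
Down a perfect fourth from D5: A4 (5 semitones down).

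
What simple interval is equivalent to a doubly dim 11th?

Take out an octave (7 from the number): 11 − 7 = 4.
That makes a doubly diminished eleventh a compound doubly diminished fourth — an octave plus a doubly diminished fourth.

doubly diminished fourth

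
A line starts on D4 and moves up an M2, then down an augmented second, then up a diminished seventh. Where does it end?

Up a major second from D4: E4 (2 semitones up).
An augmented second down from E4 is Db4.
Up a diminished seventh from Db4: Cbb5 (9 semitones up).

Cbb5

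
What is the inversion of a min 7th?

Interval numbers invert to sum to nine: 7 + 2 = 9, so a seventh inverts to a second.
And minor becomes major under inversion, so we get a major second.

major 2nd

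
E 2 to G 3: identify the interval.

m10

E to G spans three letter names (E-F-G), plus an octave — that makes it a tenth of some quality.
E2 to G3 is 15 semitones, a half step short of the major tenth (16), so this is minor.
(Equivalently, a compound minor third: a minor third plus an octave.)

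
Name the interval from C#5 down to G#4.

Descending from C#5 to G#4 is the same interval as ascending G#4 to C#5.
G to C spans four letter names (G-A-B-C), so the interval is some kind of fourth.
The perfect fourth spans 5 semitones, and G#4 to C#5 is exactly 5 semitones — so this is a perfect fourth.

P4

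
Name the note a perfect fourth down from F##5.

The fourth takes the letter from F down to C.
Moving 5 semitones down from F##5 (the size of a perfect fourth) reaches C##5.

C##5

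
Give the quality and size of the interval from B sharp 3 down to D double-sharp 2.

Descending from B#3 to D##2 is the same interval as ascending D##2 to B#3.
D to B spans six letter names (D-E-F-G-A-B), plus an octave, so the interval is some kind of thirteenth.
A major thirteenth would be 21 semitones, but D##2 to B#3 is 20 — one semitone narrower, making it a minor thirteenth.
(Equivalently, a compound minor sixth: a minor sixth plus an octave.)

minor thirteenth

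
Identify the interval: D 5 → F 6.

D to F spans three letter names (D-E-F), plus an octave — that makes it a tenth of some quality.
At 15 semitones, D5→F6 falls one short of a major tenth: minor.
(Equivalently, a compound minor third: a minor third plus an octave.)

m10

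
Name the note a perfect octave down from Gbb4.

Gbb3

An octave keeps the letter name G, an octave down from G.
A perfect octave is 12 semitones; 12 semitones down from Gbb4 gives Gbb3.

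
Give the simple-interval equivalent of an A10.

A3

Take out an octave (7 from the number): 10 − 7 = 3.
Quality carries through unchanged, so the simple form is an augmented third.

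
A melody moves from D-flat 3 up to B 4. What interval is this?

A13

D to B spans six letter names (D-E-F-G-A-B), plus an octave — that makes it a thirteenth of some quality.
Db3 to B4 spans 22 semitones — one semitone wider than the major thirteenth (21) — giving an augmented thirteenth.
(Equivalently, a compound augmented sixth: an augmented sixth plus an octave.)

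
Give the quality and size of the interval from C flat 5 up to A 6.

C to A spans six letter names (C-D-E-F-G-A), plus an octave — that makes it a thirteenth of some quality.
Cb5 to A6 spans 22 semitones — one semitone wider than the major thirteenth (21) — giving an augmented thirteenth.
(Equivalently, a compound augmented sixth: an augmented sixth plus an octave.)

augmented thirteenth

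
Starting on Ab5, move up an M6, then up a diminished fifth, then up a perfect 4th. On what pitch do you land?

Fb7

Up a major sixth from Ab5: F6 (9 semitones up).
A diminished fifth up from F6 is Cb7.
Cb7 up a perfect fourth → Fb7 (5 semitones).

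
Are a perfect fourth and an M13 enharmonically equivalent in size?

No

A perfect fourth spans 5 semitones; a major thirteenth spans 21 semitones. They differ by 16.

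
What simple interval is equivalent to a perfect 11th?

P4

Subtracting seven from the interval number removes an octave: 11 − 7 = 4.
Quality carries through unchanged, so the simple form is a perfect fourth.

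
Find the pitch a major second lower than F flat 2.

E double-flat 2

The second takes the letter from F down to E.
A major second spans 2 semitones, so from Fb2 the target pitch is Ebb2.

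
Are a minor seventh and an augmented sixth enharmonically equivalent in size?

Yes

Both span 10 semitones: a minor seventh and an augmented sixth are the same chromatic distance.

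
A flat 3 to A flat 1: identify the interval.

Descending from Ab3 to Ab1 is the same interval as ascending Ab1 to Ab3.
A to A is the same letter name, plus 2 octaves — that makes it a fifteenth of some quality.
The perfect fifteenth spans 24 semitones, and Ab1 to Ab3 is exactly 24 semitones — so this is a perfect fifteenth.
(Equivalently, a compound perfect octave: a perfect octave plus an octave.)

perfect 15th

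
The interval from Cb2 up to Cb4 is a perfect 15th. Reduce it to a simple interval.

Subtracting seven from the interval number removes an octave: 15 − 7 = 8.
Quality carries through unchanged, so the simple form is a perfect octave.

perfect 8th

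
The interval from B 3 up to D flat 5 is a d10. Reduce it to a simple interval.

Take out an octave (7 from the number): 10 − 7 = 3.
That makes a diminished tenth a compound diminished third — an octave plus a diminished third.

diminished third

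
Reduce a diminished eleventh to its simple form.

diminished 4th

Take out an octave (7 from the number): 11 − 7 = 4.
So a diminished eleventh is an octave plus a diminished fourth. The quality is unchanged.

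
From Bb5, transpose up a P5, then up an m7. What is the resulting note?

Eb7

Up a perfect fifth from Bb5: F6 (7 semitones up).
Up a minor seventh from F6: Eb7 (10 semitones up).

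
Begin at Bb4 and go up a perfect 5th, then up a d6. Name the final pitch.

Dbb6

Bb4 up a perfect fifth → F5 (7 semitones).
A diminished sixth up from F5 is Dbb6.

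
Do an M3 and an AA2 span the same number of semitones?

Yes

A major third = 4 semitones = a doubly augmented second; enharmonically equal.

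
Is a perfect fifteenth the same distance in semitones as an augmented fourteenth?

Both span 24 semitones: a perfect fifteenth and an augmented fourteenth are the same chromatic distance.

Yes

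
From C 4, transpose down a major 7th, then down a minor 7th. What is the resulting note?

E flat 2

Down a major seventh from C4: Db3 (11 semitones down).
A minor seventh down from Db3 is Eb2.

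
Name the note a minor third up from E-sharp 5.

Counting three letter names up from E lands on G.
A minor third spans 3 semitones, so from E#5 the target pitch is G#5.

G-sharp 5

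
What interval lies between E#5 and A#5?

perfect 4th

E to A spans four letter names (E-F-G-A) — that makes it a fourth of some quality.
E#5 to A#5 is 5 semitones, matching the perfect fourth exactly, so the quality is perfect.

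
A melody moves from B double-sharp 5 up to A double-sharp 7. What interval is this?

B to A spans seven letter names (B-C-D-E-F-G-A), plus an octave: a fourteenth.
B##5 to A##7 is 22 semitones, a half step short of the major fourteenth (23), so this is minor.
(Equivalently, a compound minor seventh: a minor seventh plus an octave.)

minor fourteenth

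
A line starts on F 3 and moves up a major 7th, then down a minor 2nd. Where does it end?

D sharp 4

A major seventh up from F3 is E4.
A minor second down from E4 is D#4.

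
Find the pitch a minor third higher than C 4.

E-flat 4

The third takes the letter from C up to E.
A minor third is 3 semitones; 3 semitones up from C4 gives Eb4.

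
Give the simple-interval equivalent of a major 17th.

M3

Subtracting seven from the interval number removes an octave: 17 − 14 = 3.
That makes a major seventeenth a compound major third — 2 octaves plus a major third.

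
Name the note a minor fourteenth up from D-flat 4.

C-flat 6

The fourteenth's letter: D up seven letter names plus an octave → C.
Moving 22 semitones up from Db4 (the size of a minor fourteenth) reaches Cb6.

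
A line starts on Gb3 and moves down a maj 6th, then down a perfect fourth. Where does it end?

Fb2

Down a major sixth from Gb3: Bbb2 (9 semitones down).
Bbb2 down a perfect fourth → Fb2 (5 semitones).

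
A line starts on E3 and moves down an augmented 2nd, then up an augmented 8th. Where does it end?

Down an augmented second from E3: Db3 (3 semitones down).
An augmented octave up from Db3 is D4.

D4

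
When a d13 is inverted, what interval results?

augmented third

First reduce the compound diminished thirteenth to its simple form, a diminished sixth.
Inverted interval numbers add to nine, so a sixth pairs with a third (6 + 3 = 9).
The quality also flips — diminished becomes augmented — giving an augmented third.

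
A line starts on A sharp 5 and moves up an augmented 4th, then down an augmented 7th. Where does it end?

A#5 up an augmented fourth → D##6 (6 semitones).
Down an augmented seventh from D##6: E5 (12 semitones down).

E 5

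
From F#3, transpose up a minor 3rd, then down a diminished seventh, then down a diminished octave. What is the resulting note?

A minor third up from F#3 is A3.
A3 down a diminished seventh → B#2 (9 semitones).
B#2 down a diminished octave → B##1 (11 semitones).

B##1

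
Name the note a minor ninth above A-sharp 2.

B 3

Two letters up from A (plus an octave) reaches B.
A minor ninth is 13 semitones; 13 semitones up from A#2 gives B3.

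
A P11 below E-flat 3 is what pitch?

B-flat 1

The eleventh's letter: E down four letter names plus an octave → B.
Moving 17 semitones down from Eb3 (the size of a perfect eleventh) reaches Bb1.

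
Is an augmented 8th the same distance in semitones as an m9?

Yes

Both span 13 semitones: an augmented octave and a minor ninth are the same chromatic distance.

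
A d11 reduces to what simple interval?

Take out an octave (7 from the number): 11 − 7 = 4.
Quality carries through unchanged, so the simple form is a diminished fourth.

d4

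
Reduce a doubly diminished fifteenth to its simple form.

Take out an octave (7 from the number): 15 − 7 = 8.
Quality carries through unchanged, so the simple form is a doubly diminished octave.

doubly diminished octave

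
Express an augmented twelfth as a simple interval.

A5

Take out an octave (7 from the number): 12 − 7 = 5.
Quality carries through unchanged, so the simple form is an augmented fifth.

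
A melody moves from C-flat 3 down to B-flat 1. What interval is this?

Descending from Cb3 to Bb1 is the same interval as ascending Bb1 to Cb3.
B to C spans two letter names (B-C), plus an octave, so the interval is some kind of ninth.
A major ninth would be 14 semitones, but Bb1 to Cb3 is 13 — one semitone narrower, making it a minor ninth.
(Equivalently, a compound minor second: a minor second plus an octave.)

minor ninth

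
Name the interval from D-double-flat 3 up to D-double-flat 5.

P15

D to D is the same letter name, plus 2 octaves, so the interval is some kind of fifteenth.
Counting semitones, Dbb3→Dbb5 is 24, which is the perfect fifteenth.
(Equivalently, a compound perfect octave: a perfect octave plus an octave.)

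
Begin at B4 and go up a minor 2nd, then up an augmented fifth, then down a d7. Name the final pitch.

A##4

A minor second up from B4 is C5.
An augmented fifth up from C5 is G#5.
A diminished seventh down from G#5 is A##4.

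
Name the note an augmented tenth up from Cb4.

E5

Counting three letter names plus an octave up from C lands on E.
Moving 17 semitones up from Cb4 (the size of an augmented tenth) reaches E5.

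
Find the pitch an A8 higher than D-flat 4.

An octave keeps the letter name D, an octave up from D.
An augmented octave is 13 semitones; 13 semitones up from Db4 gives D5.

D 5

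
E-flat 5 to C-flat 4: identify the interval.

Descending from Eb5 to Cb4 is the same interval as ascending Cb4 to Eb5.
C to E spans three letter names (C-D-E), plus an octave, so the interval is some kind of tenth.
Counting semitones, Cb4→Eb5 is 16, which is the major tenth.
(Equivalently, a compound major third: a major third plus an octave.)

M10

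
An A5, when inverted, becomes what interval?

diminished 4th

Inverted interval numbers add to nine, so a fifth pairs with a fourth (5 + 4 = 9).
The quality also flips — augmented becomes diminished — giving a diminished fourth.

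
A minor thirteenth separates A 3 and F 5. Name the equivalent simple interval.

Subtracting seven from the interval number removes an octave: 13 − 7 = 6.
Quality carries through unchanged, so the simple form is a minor sixth.

minor 6th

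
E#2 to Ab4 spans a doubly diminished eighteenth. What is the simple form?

dd4

Each octave removed subtracts seven from the number: 18 − 14 = 4.
Quality carries through unchanged, so the simple form is a doubly diminished fourth.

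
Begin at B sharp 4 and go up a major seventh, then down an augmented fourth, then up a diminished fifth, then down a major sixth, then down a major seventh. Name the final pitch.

B#4 up a major seventh → A##5 (11 semitones).
Down an augmented fourth from A##5: E#5 (6 semitones down).
Up a diminished fifth from E#5: B5 (6 semitones up).
B5 down a major sixth → D5 (9 semitones).
D5 down a major seventh → Eb4 (11 semitones).

E flat 4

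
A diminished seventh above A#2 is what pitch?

G3

Seven letter names up from A: G.
Moving 9 semitones up from A#2 (the size of a diminished seventh) reaches G3.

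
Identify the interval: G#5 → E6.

minor sixth

G to E spans six letter names (G-A-B-C-D-E): a sixth.
At 8 semitones, G#5→E6 falls one short of a major sixth: minor.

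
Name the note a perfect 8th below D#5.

D#4

For an octave the letter name doesn't change: still D, an octave down.
Moving 12 semitones down from D#5 (the size of a perfect octave) reaches D#4.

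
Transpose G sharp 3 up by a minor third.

B 3

Three letter names up from G: B.
Moving 3 semitones up from G#3 (the size of a minor third) reaches B3.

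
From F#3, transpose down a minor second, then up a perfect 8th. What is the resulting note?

F#3 down a minor second → E#3 (1 semitone).
E#3 up a perfect octave → E#4 (12 semitones).

E#4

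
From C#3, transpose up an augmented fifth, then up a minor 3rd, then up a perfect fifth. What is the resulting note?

F##4

Up an augmented fifth from C#3: G##3 (8 semitones up).
A minor third up from G##3 is B#3.
Up a perfect fifth from B#3: F##4 (7 semitones up).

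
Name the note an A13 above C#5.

Six letters up from C (plus an octave) reaches A.
Moving 22 semitones up from C#5 (the size of an augmented thirteenth) reaches A##6.

A##6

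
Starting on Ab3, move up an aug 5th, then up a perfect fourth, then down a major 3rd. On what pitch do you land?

F4

An augmented fifth up from Ab3 is E4.
A perfect fourth up from E4 is A4.
A4 down a major third → F4 (4 semitones).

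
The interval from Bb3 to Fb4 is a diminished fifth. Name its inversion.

A4

The rule of nine gives the new number: 9 − 5 = 4, so a fifth becomes a fourth.
The quality also flips — diminished becomes augmented — giving an augmented fourth.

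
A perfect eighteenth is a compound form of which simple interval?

Subtracting seven from the interval number removes an octave: 18 − 14 = 4.
That makes a perfect eighteenth a compound perfect fourth — 2 octaves plus a perfect fourth.

perfect 4th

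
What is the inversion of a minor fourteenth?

M2

First reduce the compound minor fourteenth to its simple form, a minor seventh.
Interval numbers invert to sum to nine: 7 + 2 = 9, so a seventh inverts to a second.
And minor becomes major under inversion, so we get a major second.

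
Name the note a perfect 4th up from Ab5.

Db6

The fourth takes the letter from A up to D.
A perfect fourth spans 5 semitones, so from Ab5 the target pitch is Db6.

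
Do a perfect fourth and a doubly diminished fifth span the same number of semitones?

Yes

A perfect fourth = 5 semitones = a doubly diminished fifth; enharmonically equal.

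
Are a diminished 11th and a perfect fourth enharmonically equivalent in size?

No

A diminished eleventh is 16 semitones but a perfect fourth is 5 semitones — different sizes.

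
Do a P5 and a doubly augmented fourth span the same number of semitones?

Yes

A perfect fifth spans 7 semitones, and a doubly augmented fourth also spans 7 semitones — they're enharmonic.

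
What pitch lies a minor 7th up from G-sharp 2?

Counting seven letter names up from G lands on F.
Moving 10 semitones up from G#2 (the size of a minor seventh) reaches F#3.

F-sharp 3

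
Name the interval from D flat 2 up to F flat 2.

D to F spans three letter names (D-E-F) — that makes it a third of some quality.
Db2 to Fb2 is 3 semitones, a half step short of the major third (4), so this is minor.

minor third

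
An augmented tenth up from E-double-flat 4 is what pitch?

Counting three letter names plus an octave up from E lands on G.
An augmented tenth is 17 semitones; 17 semitones up from Ebb4 gives G5.

G 5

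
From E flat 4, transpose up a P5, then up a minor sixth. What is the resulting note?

G flat 5

Eb4 up a perfect fifth → Bb4 (7 semitones).
Up a minor sixth from Bb4: Gb5 (8 semitones up).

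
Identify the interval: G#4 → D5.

d5

G to D spans five letter names (G-A-B-C-D) — that makes it a fifth of some quality.
The perfect fifth is 7 semitones; here we have 6, one semitone narrower: diminished.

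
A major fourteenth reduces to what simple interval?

major seventh

Each octave removed subtracts seven from the number: 14 − 7 = 7.
That makes a major fourteenth a compound major seventh — an octave plus a major seventh.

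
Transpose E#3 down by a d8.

E##2

The letter stays E (same as the start), shifted an octave down.
Moving 11 semitones down from E#3 (the size of a diminished octave) reaches E##2.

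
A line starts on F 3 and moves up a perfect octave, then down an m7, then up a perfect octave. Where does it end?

A perfect octave up from F3 is F4.
A minor seventh down from F4 is G3.
A perfect octave up from G3 is G4.

G 4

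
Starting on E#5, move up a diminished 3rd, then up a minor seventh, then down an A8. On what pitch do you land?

Fb5

A diminished third up from E#5 is G5.
G5 up a minor seventh → F6 (10 semitones).
Down an augmented octave from F6: Fb5 (13 semitones down).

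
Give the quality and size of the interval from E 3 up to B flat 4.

diminished twelfth

E to B spans five letter names (E-F-G-A-B), plus an octave: a twelfth.
The perfect twelfth is 19 semitones; here we have 18, one semitone narrower: diminished.
(Equivalently, a compound diminished fifth: a diminished fifth plus an octave.)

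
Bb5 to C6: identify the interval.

major 2nd

B to C spans two letter names (B-C): a second.
Bb5 to C6 is 2 semitones, matching the major second exactly, so the quality is major.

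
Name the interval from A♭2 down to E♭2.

Descending from Ab2 to Eb2 is the same interval as ascending Eb2 to Ab2.
E to A spans four letter names (E-F-G-A): a fourth.
Eb2 to Ab2 is 5 semitones, matching the perfect fourth exactly, so the quality is perfect.

perfect fourth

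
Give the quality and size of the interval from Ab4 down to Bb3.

Descending from Ab4 to Bb3 is the same interval as ascending Bb3 to Ab4.
B to A spans seven letter names (B-C-D-E-F-G-A), so the interval is some kind of seventh.
Bb3 to Ab4 is 10 semitones, a half step short of the major seventh (11), so this is minor.

minor seventh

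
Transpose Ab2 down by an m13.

Six letters down from A (plus an octave) reaches C.
A minor thirteenth spans 20 semitones, so from Ab2 the target pitch is C1.

C1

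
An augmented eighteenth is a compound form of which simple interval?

A4

Take out 2 octaves (14 from the number): 18 − 14 = 4.
So an augmented eighteenth is 2 octaves plus an augmented fourth. The quality is unchanged.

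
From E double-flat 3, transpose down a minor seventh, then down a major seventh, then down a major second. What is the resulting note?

F double-flat 1

Down a minor seventh from Ebb3: Fb2 (10 semitones down).
Fb2 down a major seventh → Gbb1 (11 semitones).
A major second down from Gbb1 is Fbb1.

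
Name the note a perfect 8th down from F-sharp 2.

F-sharp 1

For an octave the letter name doesn't change: still F, an octave down.
Moving 12 semitones down from F#2 (the size of a perfect octave) reaches F#1.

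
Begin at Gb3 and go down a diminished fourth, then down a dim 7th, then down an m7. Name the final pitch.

Gb3 down a diminished fourth → D3 (4 semitones).
A diminished seventh down from D3 is E#2.
E#2 down a minor seventh → F##1 (10 semitones).

F##1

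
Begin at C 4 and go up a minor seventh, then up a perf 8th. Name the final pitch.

B flat 5

A minor seventh up from C4 is Bb4.
Up a perfect octave from Bb4: Bb5 (12 semitones up).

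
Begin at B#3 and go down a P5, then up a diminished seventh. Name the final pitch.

D4

Down a perfect fifth from B#3: E#3 (7 semitones down).
A diminished seventh up from E#3 is D4.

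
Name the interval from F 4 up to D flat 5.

F to D spans six letter names (F-G-A-B-C-D), so the interval is some kind of sixth.
At 8 semitones, F4→Db5 falls one short of a major sixth: minor.

minor 6th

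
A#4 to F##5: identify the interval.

A to F spans six letter names (A-B-C-D-E-F): a sixth.
The major sixth spans 9 semitones, and A#4 to F##5 is exactly 9 semitones — so this is a major sixth.

major 6th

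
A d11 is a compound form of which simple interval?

diminished 4th

Take out an octave (7 from the number): 11 − 7 = 4.
Quality carries through unchanged, so the simple form is a diminished fourth.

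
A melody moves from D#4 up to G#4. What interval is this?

D to G spans four letter names (D-E-F-G): a fourth.
D#4 to G#4 is 5 semitones, matching the perfect fourth exactly, so the quality is perfect.

perfect 4th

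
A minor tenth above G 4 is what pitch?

The tenth's letter: G up three letter names plus an octave → B.
A minor tenth is 15 semitones; 15 semitones up from G4 gives Bb5.

B-flat 5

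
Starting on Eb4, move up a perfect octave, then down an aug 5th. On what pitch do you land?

Up a perfect octave from Eb4: Eb5 (12 semitones up).
Down an augmented fifth from Eb5: Abb4 (8 semitones down).

Abb4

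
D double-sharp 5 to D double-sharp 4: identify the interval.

Descending from D##5 to D##4 is the same interval as ascending D##4 to D##5.
D to D is the same letter name, plus an octave: an octave.
D##4 to D##5 is 12 semitones, matching the perfect octave exactly, so the quality is perfect.

perfect octave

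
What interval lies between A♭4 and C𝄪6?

doubly augmented tenth

A to C spans three letter names (A-B-C), plus an octave — that makes it a tenth of some quality.
A major tenth would be 16 semitones; Ab4 to C##6 is 18, two semitones wider, so the interval is doubly augmented.
(Equivalently, a compound doubly augmented third: a doubly augmented third plus an octave.)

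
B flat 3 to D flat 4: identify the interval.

m3

B to D spans three letter names (B-C-D): a third.
At 3 semitones, Bb3→Db4 falls one short of a major third: minor.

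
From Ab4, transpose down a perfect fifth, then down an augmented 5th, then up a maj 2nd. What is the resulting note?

Ab4 down a perfect fifth → Db4 (7 semitones).
Db4 down an augmented fifth → Gbb3 (8 semitones).
A major second up from Gbb3 is Abb3.

Abb3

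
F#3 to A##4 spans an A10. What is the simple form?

augmented third

Take out an octave (7 from the number): 10 − 7 = 3.
So an augmented tenth is an octave plus an augmented third. The quality is unchanged.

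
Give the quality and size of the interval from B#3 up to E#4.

B to E spans four letter names (B-C-D-E): a fourth.
B#3 to E#4 is 5 semitones, matching the perfect fourth exactly, so the quality is perfect.

perfect 4th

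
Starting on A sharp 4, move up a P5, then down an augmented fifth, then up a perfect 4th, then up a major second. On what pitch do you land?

E 5

Up a perfect fifth from A#4: E#5 (7 semitones up).
E#5 down an augmented fifth → A4 (8 semitones).
A4 up a perfect fourth → D5 (5 semitones).
A major second up from D5 is E5.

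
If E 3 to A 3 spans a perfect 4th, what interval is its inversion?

P5

The rule of nine gives the new number: 9 − 4 = 5, so a fourth becomes a fifth.
And perfect stays perfect under inversion, so we get a perfect fifth.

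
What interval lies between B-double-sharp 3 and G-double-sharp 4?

B to G spans six letter names (B-C-D-E-F-G): a sixth.
A major sixth would be 9 semitones, but B##3 to G##4 is 8 — one semitone narrower, making it a minor sixth.

m6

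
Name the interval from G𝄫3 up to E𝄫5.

G to E spans six letter names (G-A-B-C-D-E), plus an octave — that makes it a thirteenth of some quality.
The major thirteenth spans 21 semitones, and Gbb3 to Ebb5 is exactly 21 semitones — so this is a major thirteenth.
(Equivalently, a compound major sixth: a major sixth plus an octave.)

M13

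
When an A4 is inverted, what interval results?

The rule of nine gives the new number: 9 − 4 = 5, so a fourth becomes a fifth.
The quality also flips — augmented becomes diminished — giving a diminished fifth.

diminished fifth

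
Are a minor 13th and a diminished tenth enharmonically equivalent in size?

A minor thirteenth is 20 semitones but a diminished tenth is 14 semitones — different sizes.

No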